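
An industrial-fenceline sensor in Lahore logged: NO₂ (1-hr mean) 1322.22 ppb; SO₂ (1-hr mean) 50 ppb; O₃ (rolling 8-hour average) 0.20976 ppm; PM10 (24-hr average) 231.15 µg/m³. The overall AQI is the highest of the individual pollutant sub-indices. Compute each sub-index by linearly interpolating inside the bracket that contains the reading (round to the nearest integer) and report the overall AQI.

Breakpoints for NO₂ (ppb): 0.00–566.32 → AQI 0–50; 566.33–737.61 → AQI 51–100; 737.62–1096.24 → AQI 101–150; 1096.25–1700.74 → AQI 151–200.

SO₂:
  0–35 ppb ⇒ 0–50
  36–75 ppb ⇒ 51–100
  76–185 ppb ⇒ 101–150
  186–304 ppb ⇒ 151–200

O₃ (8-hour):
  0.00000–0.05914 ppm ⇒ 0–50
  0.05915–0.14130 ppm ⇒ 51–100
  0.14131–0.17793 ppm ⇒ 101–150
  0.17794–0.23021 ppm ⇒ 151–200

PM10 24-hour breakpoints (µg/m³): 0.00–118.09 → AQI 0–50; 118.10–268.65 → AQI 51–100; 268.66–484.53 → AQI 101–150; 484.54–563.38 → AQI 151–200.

181

NO₂: 1322.22 lies in 1096.25–1700.74, so I_lo=151, I_hi=200, C_lo=1096.25, C_hi=1700.74.
(200−151)/(1700.74−1096.25) × (1322.22−1096.25) + 151 = 49/604.49 × 225.97 + 151 ≈ 169.32 → 169.
SO₂: row 36–75 (AQI 51–100). (100−51)·(50−36)/(75−36) + 51 = 49·14/39 + 51 ≈ 68.59 → 69.
O₃: row 0.17794–0.23021 (AQI 151–200). (200−151)·(0.20976−0.17794)/(0.23021−0.17794) + 151 = 49·0.03182/0.05227 + 151 ≈ 180.83 → 181.
PM10: 231.15 ∈ [118.10, 268.65] ↔ index [51, 100].
51 + (231.15−118.10)·(100−51)/(268.65−118.10) = 51 + 113.05·49/150.55 ≈ 87.79, so AQI = 88.
Sub-indices: NO₂→169, SO₂→69, O₃→181, PM10→88. Overall AQI = max = 181; dominant pollutant is O₃.
AQI 181: Unhealthy.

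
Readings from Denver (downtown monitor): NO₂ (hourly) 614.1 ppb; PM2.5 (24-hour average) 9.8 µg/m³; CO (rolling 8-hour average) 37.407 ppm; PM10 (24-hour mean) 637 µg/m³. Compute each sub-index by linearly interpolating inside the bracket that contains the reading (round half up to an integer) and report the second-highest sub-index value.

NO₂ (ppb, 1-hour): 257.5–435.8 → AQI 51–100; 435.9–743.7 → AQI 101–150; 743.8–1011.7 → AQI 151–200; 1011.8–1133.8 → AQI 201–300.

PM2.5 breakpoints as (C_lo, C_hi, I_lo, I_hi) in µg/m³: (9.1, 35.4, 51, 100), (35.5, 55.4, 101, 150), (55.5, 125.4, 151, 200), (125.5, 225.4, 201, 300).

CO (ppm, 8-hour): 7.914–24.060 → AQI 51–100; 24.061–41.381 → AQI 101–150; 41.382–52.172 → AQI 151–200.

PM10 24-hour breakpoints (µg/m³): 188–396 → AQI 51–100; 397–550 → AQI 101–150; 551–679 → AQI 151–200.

139

NO₂: 614.1 ∈ [435.9, 743.7] ↔ index [101, 150].
101 + (614.1−435.9)·(150−101)/(743.7−435.9) = 101 + 178.2·49/307.8 ≈ 129.37, so AQI = 129.
PM2.5: row 9.1–35.4 (AQI 51–100). (100−51)·(9.8−9.1)/(35.4−9.1) + 51 = 49·0.7/26.3 + 51 ≈ 52.30 → 52.
CO: 37.407 lies in 24.061–41.381, so I_lo=101, I_hi=150, C_lo=24.061, C_hi=41.381.
(150−101)/(41.381−24.061) × (37.407−24.061) + 101 = 49/17.320 × 13.346 + 101 ≈ 138.76 → 139.
PM10: 637 lies in 551–679, so I_lo=151, I_hi=200, C_lo=551, C_hi=679.
(200−151)/(679−551) × (637−551) + 151 = 49/128 × 86 + 151 ≈ 183.92 → 184.
Sub-indices: NO₂→129, PM2.5→52, CO→139, PM10→184. Ranked high→low: 184, 139, 129, 52. Second-highest sub-index = 139.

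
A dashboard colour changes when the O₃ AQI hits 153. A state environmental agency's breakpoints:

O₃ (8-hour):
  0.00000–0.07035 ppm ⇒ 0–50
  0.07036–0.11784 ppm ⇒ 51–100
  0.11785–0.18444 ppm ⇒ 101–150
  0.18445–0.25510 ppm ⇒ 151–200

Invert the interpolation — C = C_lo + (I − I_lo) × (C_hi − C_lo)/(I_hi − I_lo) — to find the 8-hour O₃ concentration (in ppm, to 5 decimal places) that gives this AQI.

AQI 153 lies in the 151–200 band, which corresponds to 0.18445–0.25510 ppm.
C = 0.18445 + (153−151)×(0.25510−0.18445)/(200−151) = 0.18445 + 2×0.07065/49 ≈ 0.1873337 ppm → 0.18733 ppm to 5 dp.

0.18733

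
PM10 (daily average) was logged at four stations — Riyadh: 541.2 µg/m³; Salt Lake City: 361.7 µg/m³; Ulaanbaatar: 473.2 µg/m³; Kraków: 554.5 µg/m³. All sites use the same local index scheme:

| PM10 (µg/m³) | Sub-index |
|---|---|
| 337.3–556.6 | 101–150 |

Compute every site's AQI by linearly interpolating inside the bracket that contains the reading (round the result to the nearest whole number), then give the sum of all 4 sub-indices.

534

Riyadh: 541.2 lies in 337.3–556.6, so I_lo=101, I_hi=150, C_lo=337.3, C_hi=556.6.
(150−101)/(556.6−337.3) × (541.2−337.3) + 101 = 49/219.3 × 203.9 + 101 ≈ 146.56 → 147.
Salt Lake City: 361.7 lies in 337.3–556.6, so I_lo=101, I_hi=150, C_lo=337.3, C_hi=556.6.
(150−101)/(556.6−337.3) × (361.7−337.3) + 101 = 49/219.3 × 24.4 + 101 ≈ 106.45 → 106.
Ulaanbaatar: row 337.3–556.6 (AQI 101–150). (150−101)·(473.2−337.3)/(556.6−337.3) + 101 = 49·135.9/219.3 + 101 ≈ 131.37 → 131.
Kraków 554.5: bracket 337.3–556.6 → index 101–150; slope 49/219.3, offset 217.2.
AQI = 101 + 49/219.3·217.2 ≈ 149.53 ⇒ 150.
AQIs: Riyadh=147, Salt Lake City=106, Ulaanbaatar=131, Kraków=150. Sum = 147 + 106 + 131 + 150 = 534.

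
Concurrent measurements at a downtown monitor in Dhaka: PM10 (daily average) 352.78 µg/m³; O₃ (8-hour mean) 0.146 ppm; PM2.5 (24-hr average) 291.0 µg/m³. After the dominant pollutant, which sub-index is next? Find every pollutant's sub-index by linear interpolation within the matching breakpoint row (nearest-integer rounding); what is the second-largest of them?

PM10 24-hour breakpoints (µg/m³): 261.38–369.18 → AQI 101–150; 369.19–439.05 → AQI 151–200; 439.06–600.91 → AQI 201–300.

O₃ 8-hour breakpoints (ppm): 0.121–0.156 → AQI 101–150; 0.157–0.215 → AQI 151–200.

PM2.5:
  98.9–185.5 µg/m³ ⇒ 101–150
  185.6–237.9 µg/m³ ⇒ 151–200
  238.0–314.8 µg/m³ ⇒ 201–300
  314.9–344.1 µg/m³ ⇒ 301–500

143

PM10: 352.78 lies in 261.38–369.18, so I_lo=101, I_hi=150, C_lo=261.38, C_hi=369.18.
(150−101)/(369.18−261.38) × (352.78−261.38) + 101 = 49/107.80 × 91.40 + 101 ≈ 142.55 → 143.
O₃: 0.146 lies in 0.121–0.156, so I_lo=101, I_hi=150, C_lo=0.121, C_hi=0.156.
(150−101)/(0.156−0.121) × (0.146−0.121) + 101 = 49/0.035 × 0.025 + 101 ≈ 136.00 → 136.
PM2.5: 291.0 ∈ [238.0, 314.8] ↔ index [201, 300].
201 + (291.0−238.0)·(300−201)/(314.8−238.0) = 201 + 53.0·99/76.8 ≈ 269.32, so AQI = 269.
Sub-indices: PM10→143, O₃→136, PM2.5→269. Ranked high→low: 269, 143, 136. Second-highest sub-index = 143.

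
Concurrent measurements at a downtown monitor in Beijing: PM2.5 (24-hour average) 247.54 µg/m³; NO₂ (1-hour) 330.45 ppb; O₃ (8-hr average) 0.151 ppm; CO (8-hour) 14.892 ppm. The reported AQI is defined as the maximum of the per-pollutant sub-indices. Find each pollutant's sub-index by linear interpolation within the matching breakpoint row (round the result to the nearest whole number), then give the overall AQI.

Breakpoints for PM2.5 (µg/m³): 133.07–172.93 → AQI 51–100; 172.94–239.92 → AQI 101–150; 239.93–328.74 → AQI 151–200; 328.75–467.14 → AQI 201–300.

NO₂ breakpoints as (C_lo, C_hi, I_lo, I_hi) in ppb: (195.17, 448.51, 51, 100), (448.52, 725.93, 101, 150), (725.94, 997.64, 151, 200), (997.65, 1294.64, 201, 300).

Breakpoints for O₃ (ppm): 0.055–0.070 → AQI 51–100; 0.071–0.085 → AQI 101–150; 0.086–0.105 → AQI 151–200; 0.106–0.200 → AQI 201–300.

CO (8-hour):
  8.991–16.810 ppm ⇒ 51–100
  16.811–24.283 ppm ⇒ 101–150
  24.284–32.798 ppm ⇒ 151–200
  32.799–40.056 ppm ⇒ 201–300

PM2.5: row 239.93–328.74 (AQI 151–200). (200−151)·(247.54−239.93)/(328.74−239.93) + 151 = 49·7.61/88.81 + 151 ≈ 155.20 → 155.
NO₂: row 195.17–448.51 (AQI 51–100). (100−51)·(330.45−195.17)/(448.51−195.17) + 51 = 49·135.28/253.34 + 51 ≈ 77.17 → 77.
O₃ 0.151: bracket 0.106–0.200 → index 201–300; slope 99/0.094, offset 0.045.
AQI = 201 + 99/0.094·0.045 ≈ 248.39 ⇒ 248.
CO: 14.892 ∈ [8.991, 16.810] ↔ index [51, 100].
51 + (14.892−8.991)·(100−51)/(16.810−8.991) = 51 + 5.901·49/7.819 ≈ 87.98, so AQI = 88.
Sub-indices: PM2.5→155, NO₂→77, O₃→248, CO→88. Overall AQI = max = 248; dominant pollutant is O₃.

248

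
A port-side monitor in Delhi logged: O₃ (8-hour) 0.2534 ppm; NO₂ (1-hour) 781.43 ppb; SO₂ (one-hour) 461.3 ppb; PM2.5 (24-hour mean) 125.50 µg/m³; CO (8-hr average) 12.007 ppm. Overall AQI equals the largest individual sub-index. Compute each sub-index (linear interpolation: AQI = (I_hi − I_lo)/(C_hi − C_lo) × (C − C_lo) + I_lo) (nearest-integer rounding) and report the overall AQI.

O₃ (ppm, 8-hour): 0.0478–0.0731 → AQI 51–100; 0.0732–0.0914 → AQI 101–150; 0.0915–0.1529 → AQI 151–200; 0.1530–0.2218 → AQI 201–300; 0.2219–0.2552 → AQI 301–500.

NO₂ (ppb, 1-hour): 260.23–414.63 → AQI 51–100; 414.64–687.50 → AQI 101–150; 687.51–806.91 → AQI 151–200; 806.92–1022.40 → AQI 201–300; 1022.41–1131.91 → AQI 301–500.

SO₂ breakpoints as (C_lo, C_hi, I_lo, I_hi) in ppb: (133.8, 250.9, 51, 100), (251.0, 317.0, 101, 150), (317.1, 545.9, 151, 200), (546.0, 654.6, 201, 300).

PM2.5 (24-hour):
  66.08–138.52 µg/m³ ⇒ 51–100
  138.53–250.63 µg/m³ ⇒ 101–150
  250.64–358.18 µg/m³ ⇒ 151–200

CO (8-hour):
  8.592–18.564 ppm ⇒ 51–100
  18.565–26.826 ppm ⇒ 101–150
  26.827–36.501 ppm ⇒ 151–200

O₃ 0.2534: bracket 0.2219–0.2552 → index 301–500; slope 199/0.0333, offset 0.0315.
AQI = 301 + 199/0.0333·0.0315 ≈ 489.24 ⇒ 489.
NO₂: 781.43 lies in 687.51–806.91, so I_lo=151, I_hi=200, C_lo=687.51, C_hi=806.91.
(200−151)/(806.91−687.51) × (781.43−687.51) + 151 = 49/119.40 × 93.92 + 151 ≈ 189.54 → 190.
SO₂ 461.3: bracket 317.1–545.9 → index 151–200; slope 49/228.8, offset 144.2.
AQI = 151 + 49/228.8·144.2 ≈ 181.88 ⇒ 182.
PM2.5: 125.50 lies in 66.08–138.52, so I_lo=51, I_hi=100, C_lo=66.08, C_hi=138.52.
(100−51)/(138.52−66.08) × (125.50−66.08) + 51 = 49/72.44 × 59.42 + 51 ≈ 91.19 → 91.
CO: row 8.592–18.564 (AQI 51–100). (100−51)·(12.007−8.592)/(18.564−8.592) + 51 = 49·3.415/9.972 + 51 ≈ 67.78 → 68.
Sub-indices: O₃→489, NO₂→190, SO₂→182, PM2.5→91, CO→68. Overall AQI = max = 489; dominant pollutant is O₃.

489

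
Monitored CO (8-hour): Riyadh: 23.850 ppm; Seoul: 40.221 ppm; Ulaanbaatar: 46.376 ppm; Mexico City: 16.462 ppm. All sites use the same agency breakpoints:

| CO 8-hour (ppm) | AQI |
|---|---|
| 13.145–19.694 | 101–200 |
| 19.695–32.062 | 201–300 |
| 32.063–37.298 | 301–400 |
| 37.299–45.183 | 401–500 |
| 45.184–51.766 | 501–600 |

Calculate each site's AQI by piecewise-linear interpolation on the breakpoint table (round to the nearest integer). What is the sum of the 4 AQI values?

Riyadh 23.850: bracket 19.695–32.062 → index 201–300; slope 99/12.367, offset 4.155.
AQI = 201 + 99/12.367·4.155 ≈ 234.26 ⇒ 234.
Seoul: row 37.299–45.183 (AQI 401–500). (500−401)·(40.221−37.299)/(45.183−37.299) + 401 = 99·2.922/7.884 + 401 ≈ 437.69 → 438.
Ulaanbaatar: row 45.184–51.766 (AQI 501–600). (600−501)·(46.376−45.184)/(51.766−45.184) + 501 = 99·1.192/6.582 + 501 ≈ 518.93 → 519.
Mexico City: 16.462 ∈ [13.145, 19.694] ↔ index [101, 200].
101 + (16.462−13.145)·(200−101)/(19.694−13.145) = 101 + 3.317·99/6.549 ≈ 151.14, so AQI = 151.
AQIs: Riyadh=234, Seoul=438, Ulaanbaatar=519, Mexico City=151. Sum = 234 + 438 + 519 + 151 = 1342.

1342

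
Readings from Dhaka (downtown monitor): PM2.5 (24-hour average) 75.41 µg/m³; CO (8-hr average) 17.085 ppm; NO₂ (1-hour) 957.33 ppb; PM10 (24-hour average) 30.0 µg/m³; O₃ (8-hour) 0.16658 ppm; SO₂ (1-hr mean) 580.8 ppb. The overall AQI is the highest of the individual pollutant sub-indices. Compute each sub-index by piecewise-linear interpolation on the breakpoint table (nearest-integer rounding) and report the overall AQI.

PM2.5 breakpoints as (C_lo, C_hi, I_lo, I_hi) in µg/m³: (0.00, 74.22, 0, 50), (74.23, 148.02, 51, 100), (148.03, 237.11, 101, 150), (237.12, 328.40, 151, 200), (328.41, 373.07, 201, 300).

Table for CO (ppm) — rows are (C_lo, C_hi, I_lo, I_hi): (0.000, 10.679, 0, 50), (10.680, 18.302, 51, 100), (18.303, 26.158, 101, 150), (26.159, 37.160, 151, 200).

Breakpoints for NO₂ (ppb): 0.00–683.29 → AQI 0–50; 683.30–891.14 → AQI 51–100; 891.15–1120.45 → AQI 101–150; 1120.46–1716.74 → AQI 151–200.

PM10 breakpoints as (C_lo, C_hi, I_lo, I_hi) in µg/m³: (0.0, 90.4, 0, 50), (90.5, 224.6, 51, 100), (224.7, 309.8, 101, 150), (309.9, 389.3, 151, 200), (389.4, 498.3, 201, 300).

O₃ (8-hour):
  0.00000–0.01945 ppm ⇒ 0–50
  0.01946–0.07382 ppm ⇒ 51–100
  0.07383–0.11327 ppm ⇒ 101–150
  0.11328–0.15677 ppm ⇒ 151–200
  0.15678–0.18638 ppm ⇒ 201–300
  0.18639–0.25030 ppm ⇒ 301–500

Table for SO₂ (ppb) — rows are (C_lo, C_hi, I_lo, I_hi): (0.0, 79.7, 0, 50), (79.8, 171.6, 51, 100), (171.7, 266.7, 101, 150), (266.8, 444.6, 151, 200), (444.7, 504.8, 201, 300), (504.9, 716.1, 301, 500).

373

PM2.5: row 74.23–148.02 (AQI 51–100). (100−51)·(75.41−74.23)/(148.02−74.23) + 51 = 49·1.18/73.79 + 51 ≈ 51.78 → 52.
CO: 17.085 ∈ [10.680, 18.302] ↔ index [51, 100].
51 + (17.085−10.680)·(100−51)/(18.302−10.680) = 51 + 6.405·49/7.622 ≈ 92.18, so AQI = 92.
NO₂: 957.33 lies in 891.15–1120.45, so I_lo=101, I_hi=150, C_lo=891.15, C_hi=1120.45.
(150−101)/(1120.45−891.15) × (957.33−891.15) + 101 = 49/229.30 × 66.18 + 101 ≈ 115.14 → 115.
PM10: row 0.0–90.4 (AQI 0–50). (50−0)·(30.0−0.0)/(90.4−0.0) + 0 = 50·30.0/90.4 + 0 ≈ 16.59 → 17.
O₃: 0.16658 ∈ [0.15678, 0.18638] ↔ index [201, 300].
201 + (0.16658−0.15678)·(300−201)/(0.18638−0.15678) = 201 + 0.00980·99/0.02960 ≈ 233.78, so AQI = 234.
SO₂ 580.8: bracket 504.9–716.1 → index 301–500; slope 199/211.2, offset 75.9.
AQI = 301 + 199/211.2·75.9 ≈ 372.52 ⇒ 373.
Sub-indices: PM2.5→52, CO→92, NO₂→115, PM10→17, O₃→234, SO₂→373. Overall AQI = max = 373; dominant pollutant is SO₂.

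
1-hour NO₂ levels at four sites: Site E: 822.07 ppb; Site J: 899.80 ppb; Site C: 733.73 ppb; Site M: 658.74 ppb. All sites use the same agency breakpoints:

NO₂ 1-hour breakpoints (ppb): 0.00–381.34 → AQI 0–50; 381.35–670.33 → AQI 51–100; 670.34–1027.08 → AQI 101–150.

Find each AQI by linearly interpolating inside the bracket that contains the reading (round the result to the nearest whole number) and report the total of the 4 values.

Site E: 822.07 ∈ [670.34, 1027.08] ↔ index [101, 150].
101 + (822.07−670.34)·(150−101)/(1027.08−670.34) = 101 + 151.73·49/356.74 ≈ 121.84, so AQI = 122.
Site J: 899.80 lies in 670.34–1027.08, so I_lo=101, I_hi=150, C_lo=670.34, C_hi=1027.08.
(150−101)/(1027.08−670.34) × (899.80−670.34) + 101 = 49/356.74 × 229.46 + 101 ≈ 132.52 → 133.
Site C 733.73: bracket 670.34–1027.08 → index 101–150; slope 49/356.74, offset 63.39.
AQI = 101 + 49/356.74·63.39 ≈ 109.71 ⇒ 110.
Site M 658.74: bracket 381.35–670.33 → index 51–100; slope 49/288.98, offset 277.39.
AQI = 51 + 49/288.98·277.39 ≈ 98.03 ⇒ 98.
AQIs: Site E=122, Site J=133, Site C=110, Site M=98. Sum = 122 + 133 + 110 + 98 = 463.

463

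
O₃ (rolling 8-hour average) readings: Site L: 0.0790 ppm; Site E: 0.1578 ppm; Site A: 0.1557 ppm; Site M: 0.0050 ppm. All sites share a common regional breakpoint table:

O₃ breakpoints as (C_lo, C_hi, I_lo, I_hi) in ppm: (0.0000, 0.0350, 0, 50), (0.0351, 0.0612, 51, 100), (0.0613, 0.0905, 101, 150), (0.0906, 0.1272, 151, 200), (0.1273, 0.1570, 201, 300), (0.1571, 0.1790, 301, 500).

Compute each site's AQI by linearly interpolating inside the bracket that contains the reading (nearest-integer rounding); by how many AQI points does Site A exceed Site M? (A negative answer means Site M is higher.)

Site L: row 0.0613–0.0905 (AQI 101–150). (150−101)·(0.0790−0.0613)/(0.0905−0.0613) + 101 = 49·0.0177/0.0292 + 101 ≈ 130.70 → 131.
Site E: row 0.1571–0.1790 (AQI 301–500). (500−301)·(0.1578−0.1571)/(0.1790−0.1571) + 301 = 199·0.0007/0.0219 + 301 ≈ 307.36 → 307.
Site A: 0.1557 lies in 0.1273–0.1570, so I_lo=201, I_hi=300, C_lo=0.1273, C_hi=0.1570.
(300−201)/(0.1570−0.1273) × (0.1557−0.1273) + 201 = 99/0.0297 × 0.0284 + 201 ≈ 295.67 → 296.
Site M 0.0050: bracket 0.0000–0.0350 → index 0–50; slope 50/0.0350, offset 0.0050.
AQI = 0 + 50/0.0350·0.0050 ≈ 7.14 ⇒ 7.
AQIs: Site L=131, Site E=307, Site A=296, Site M=7. Site A (296) − Site M (7) = 289.

289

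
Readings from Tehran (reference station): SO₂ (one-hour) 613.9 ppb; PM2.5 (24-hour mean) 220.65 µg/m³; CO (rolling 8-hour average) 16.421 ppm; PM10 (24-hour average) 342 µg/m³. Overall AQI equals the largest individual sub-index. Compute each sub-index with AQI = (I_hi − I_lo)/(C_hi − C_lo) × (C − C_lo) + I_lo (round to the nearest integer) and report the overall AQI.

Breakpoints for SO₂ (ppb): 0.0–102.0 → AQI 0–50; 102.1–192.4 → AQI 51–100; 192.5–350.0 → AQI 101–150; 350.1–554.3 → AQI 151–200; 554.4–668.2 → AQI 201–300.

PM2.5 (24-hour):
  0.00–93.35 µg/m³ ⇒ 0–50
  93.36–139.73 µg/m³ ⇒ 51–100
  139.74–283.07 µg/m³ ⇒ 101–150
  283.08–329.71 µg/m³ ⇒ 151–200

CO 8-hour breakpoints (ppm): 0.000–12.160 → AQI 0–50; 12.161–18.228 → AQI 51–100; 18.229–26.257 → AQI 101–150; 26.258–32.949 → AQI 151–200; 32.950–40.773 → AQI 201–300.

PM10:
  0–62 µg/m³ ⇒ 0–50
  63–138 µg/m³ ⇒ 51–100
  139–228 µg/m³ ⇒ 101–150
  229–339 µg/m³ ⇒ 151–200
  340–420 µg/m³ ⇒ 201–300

SO₂ 613.9: bracket 554.4–668.2 → index 201–300; slope 99/113.8, offset 59.5.
AQI = 201 + 99/113.8·59.5 ≈ 252.76 ⇒ 253.
PM2.5: 220.65 lies in 139.74–283.07, so I_lo=101, I_hi=150, C_lo=139.74, C_hi=283.07.
(150−101)/(283.07−139.74) × (220.65−139.74) + 101 = 49/143.33 × 80.91 + 101 ≈ 128.66 → 129.
CO: row 12.161–18.228 (AQI 51–100). (100−51)·(16.421−12.161)/(18.228−12.161) + 51 = 49·4.260/6.067 + 51 ≈ 85.41 → 85.
PM10: 342 lies in 340–420, so I_lo=201, I_hi=300, C_lo=340, C_hi=420.
(300−201)/(420−340) × (342−340) + 201 = 99/80 × 2 + 201 ≈ 203.48 → 203.
Sub-indices: SO₂→253, PM2.5→129, CO→85, PM10→203. Overall AQI = max = 253; dominant pollutant is SO₂.

253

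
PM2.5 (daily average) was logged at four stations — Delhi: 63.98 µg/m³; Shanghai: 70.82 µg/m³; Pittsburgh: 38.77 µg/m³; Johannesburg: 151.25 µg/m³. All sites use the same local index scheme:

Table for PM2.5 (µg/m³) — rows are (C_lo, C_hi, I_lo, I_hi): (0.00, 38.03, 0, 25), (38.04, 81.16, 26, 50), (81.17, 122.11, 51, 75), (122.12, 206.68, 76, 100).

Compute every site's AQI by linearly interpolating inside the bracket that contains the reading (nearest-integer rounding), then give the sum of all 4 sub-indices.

194

Delhi: row 38.04–81.16 (AQI 26–50). (50−26)·(63.98−38.04)/(81.16−38.04) + 26 = 24·25.94/43.12 + 26 ≈ 40.44 → 40.
Shanghai: 70.82 ∈ [38.04, 81.16] ↔ index [26, 50].
26 + (70.82−38.04)·(50−26)/(81.16−38.04) = 26 + 32.78·24/43.12 ≈ 44.24, so AQI = 44.
Pittsburgh 38.77: bracket 38.04–81.16 → index 26–50; slope 24/43.12, offset 0.73.
AQI = 26 + 24/43.12·0.73 ≈ 26.41 ⇒ 26.
Johannesburg: 151.25 lies in 122.12–206.68, so I_lo=76, I_hi=100, C_lo=122.12, C_hi=206.68.
(100−76)/(206.68−122.12) × (151.25−122.12) + 76 = 24/84.56 × 29.13 + 76 ≈ 84.27 → 84.
AQIs: Delhi=40, Shanghai=44, Pittsburgh=26, Johannesburg=84. Sum = 40 + 44 + 26 + 84 = 194.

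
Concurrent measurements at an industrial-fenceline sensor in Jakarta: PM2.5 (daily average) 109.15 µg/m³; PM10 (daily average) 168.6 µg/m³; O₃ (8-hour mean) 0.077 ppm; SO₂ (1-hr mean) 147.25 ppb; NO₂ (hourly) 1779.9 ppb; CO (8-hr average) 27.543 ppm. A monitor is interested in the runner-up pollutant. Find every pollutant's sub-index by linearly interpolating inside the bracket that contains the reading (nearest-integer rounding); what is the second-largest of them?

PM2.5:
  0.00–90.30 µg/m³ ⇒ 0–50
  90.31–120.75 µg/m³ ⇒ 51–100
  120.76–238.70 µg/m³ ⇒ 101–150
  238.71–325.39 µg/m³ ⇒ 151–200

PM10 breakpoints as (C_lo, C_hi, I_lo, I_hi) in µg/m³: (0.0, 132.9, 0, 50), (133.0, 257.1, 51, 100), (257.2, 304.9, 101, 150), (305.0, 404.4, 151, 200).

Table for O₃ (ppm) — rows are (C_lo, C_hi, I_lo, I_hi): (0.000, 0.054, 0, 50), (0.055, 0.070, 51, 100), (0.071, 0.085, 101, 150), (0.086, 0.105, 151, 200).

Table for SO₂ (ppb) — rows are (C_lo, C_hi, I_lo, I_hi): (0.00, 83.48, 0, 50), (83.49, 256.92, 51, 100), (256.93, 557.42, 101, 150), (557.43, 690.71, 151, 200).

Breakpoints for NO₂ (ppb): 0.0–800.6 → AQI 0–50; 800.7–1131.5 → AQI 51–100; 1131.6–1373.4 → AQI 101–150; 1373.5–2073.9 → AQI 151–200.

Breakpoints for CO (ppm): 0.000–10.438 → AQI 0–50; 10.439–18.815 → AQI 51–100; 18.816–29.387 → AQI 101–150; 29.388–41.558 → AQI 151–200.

141

PM2.5: row 90.31–120.75 (AQI 51–100). (100−51)·(109.15−90.31)/(120.75−90.31) + 51 = 49·18.84/30.44 + 51 ≈ 81.33 → 81.
PM10: row 133.0–257.1 (AQI 51–100). (100−51)·(168.6−133.0)/(257.1−133.0) + 51 = 49·35.6/124.1 + 51 ≈ 65.06 → 65.
O₃: row 0.071–0.085 (AQI 101–150). (150−101)·(0.077−0.071)/(0.085−0.071) + 101 = 49·0.006/0.014 + 101 ≈ 122.00 → 122.
SO₂: row 83.49–256.92 (AQI 51–100). (100−51)·(147.25−83.49)/(256.92−83.49) + 51 = 49·63.76/173.43 + 51 ≈ 69.01 → 69.
NO₂: row 1373.5–2073.9 (AQI 151–200). (200−151)·(1779.9−1373.5)/(2073.9−1373.5) + 151 = 49·406.4/700.4 + 151 ≈ 179.43 → 179.
CO 27.543: bracket 18.816–29.387 → index 101–150; slope 49/10.571, offset 8.727.
AQI = 101 + 49/10.571·8.727 ≈ 141.45 ⇒ 141.
Sub-indices: PM2.5→81, PM10→65, O₃→122, SO₂→69, NO₂→179, CO→141. Ranked high→low: 179, 141, 122, 81, 69, 65. Second-highest sub-index = 141.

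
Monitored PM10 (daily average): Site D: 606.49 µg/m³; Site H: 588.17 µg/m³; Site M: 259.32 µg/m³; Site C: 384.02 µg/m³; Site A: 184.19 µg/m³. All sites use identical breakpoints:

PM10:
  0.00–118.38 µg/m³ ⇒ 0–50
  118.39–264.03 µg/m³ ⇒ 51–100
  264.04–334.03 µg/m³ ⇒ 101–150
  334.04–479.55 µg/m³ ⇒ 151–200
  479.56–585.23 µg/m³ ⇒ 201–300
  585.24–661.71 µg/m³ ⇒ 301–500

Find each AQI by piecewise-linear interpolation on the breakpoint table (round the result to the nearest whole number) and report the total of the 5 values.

Site D: 606.49 lies in 585.24–661.71, so I_lo=301, I_hi=500, C_lo=585.24, C_hi=661.71.
(500−301)/(661.71−585.24) × (606.49−585.24) + 301 = 199/76.47 × 21.25 + 301 ≈ 356.30 → 356.
Site H: row 585.24–661.71 (AQI 301–500). (500−301)·(588.17−585.24)/(661.71−585.24) + 301 = 199·2.93/76.47 + 301 ≈ 308.62 → 309.
Site M: 259.32 lies in 118.39–264.03, so I_lo=51, I_hi=100, C_lo=118.39, C_hi=264.03.
(100−51)/(264.03−118.39) × (259.32−118.39) + 51 = 49/145.64 × 140.93 + 51 ≈ 98.42 → 98.
Site C 384.02: bracket 334.04–479.55 → index 151–200; slope 49/145.51, offset 49.98.
AQI = 151 + 49/145.51·49.98 ≈ 167.83 ⇒ 168.
Site A: 184.19 ∈ [118.39, 264.03] ↔ index [51, 100].
51 + (184.19−118.39)·(100−51)/(264.03−118.39) = 51 + 65.80·49/145.64 ≈ 73.14, so AQI = 73.
AQIs: Site D=356, Site H=309, Site M=98, Site C=168, Site A=73. Sum = 356 + 309 + 98 + 168 + 73 = 1004.

1004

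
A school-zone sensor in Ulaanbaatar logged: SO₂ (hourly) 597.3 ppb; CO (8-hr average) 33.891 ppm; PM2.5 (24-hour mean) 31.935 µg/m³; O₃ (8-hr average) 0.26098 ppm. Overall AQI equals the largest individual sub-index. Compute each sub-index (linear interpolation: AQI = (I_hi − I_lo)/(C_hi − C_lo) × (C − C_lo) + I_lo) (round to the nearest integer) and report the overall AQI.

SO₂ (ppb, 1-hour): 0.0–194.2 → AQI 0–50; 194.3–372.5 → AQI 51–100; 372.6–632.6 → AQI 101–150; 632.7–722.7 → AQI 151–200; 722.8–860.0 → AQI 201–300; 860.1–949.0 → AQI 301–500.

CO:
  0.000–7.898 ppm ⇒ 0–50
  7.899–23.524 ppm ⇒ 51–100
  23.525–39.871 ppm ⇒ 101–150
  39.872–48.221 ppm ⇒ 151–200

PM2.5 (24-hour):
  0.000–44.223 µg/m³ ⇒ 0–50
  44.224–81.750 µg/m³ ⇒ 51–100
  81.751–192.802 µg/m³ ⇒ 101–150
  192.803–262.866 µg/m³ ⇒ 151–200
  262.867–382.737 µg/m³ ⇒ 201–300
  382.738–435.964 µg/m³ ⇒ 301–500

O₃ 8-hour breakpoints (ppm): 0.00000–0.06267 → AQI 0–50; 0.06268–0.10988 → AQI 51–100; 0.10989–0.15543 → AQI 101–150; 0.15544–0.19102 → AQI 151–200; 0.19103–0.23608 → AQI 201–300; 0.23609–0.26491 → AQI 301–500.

SO₂: row 372.6–632.6 (AQI 101–150). (150−101)·(597.3−372.6)/(632.6−372.6) + 101 = 49·224.7/260.0 + 101 ≈ 143.35 → 143.
CO: 33.891 ∈ [23.525, 39.871] ↔ index [101, 150].
101 + (33.891−23.525)·(150−101)/(39.871−23.525) = 101 + 10.366·49/16.346 ≈ 132.07, so AQI = 132.
PM2.5: 31.935 lies in 0.000–44.223, so I_lo=0, I_hi=50, C_lo=0.000, C_hi=44.223.
(50−0)/(44.223−0.000) × (31.935−0.000) + 0 = 50/44.223 × 31.935 + 0 ≈ 36.11 → 36.
O₃: 0.26098 lies in 0.23609–0.26491, so I_lo=301, I_hi=500, C_lo=0.23609, C_hi=0.26491.
(500−301)/(0.26491−0.23609) × (0.26098−0.23609) + 301 = 199/0.02882 × 0.02489 + 301 ≈ 472.86 → 473.
Sub-indices: SO₂→143, CO→132, PM2.5→36, O₃→473. Overall AQI = max = 473; dominant pollutant is O₃.
AQI 473: Hazardous.

473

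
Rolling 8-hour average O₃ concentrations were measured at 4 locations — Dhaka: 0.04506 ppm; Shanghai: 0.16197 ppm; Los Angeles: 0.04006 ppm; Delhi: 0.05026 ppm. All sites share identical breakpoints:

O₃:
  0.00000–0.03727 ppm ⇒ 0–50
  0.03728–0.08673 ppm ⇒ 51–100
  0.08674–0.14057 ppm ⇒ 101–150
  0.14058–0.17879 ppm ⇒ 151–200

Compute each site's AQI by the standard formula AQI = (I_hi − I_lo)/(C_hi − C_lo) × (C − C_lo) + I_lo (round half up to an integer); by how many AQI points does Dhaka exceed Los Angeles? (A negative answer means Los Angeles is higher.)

5

Dhaka 0.04506: bracket 0.03728–0.08673 → index 51–100; slope 49/0.04945, offset 0.00778.
AQI = 51 + 49/0.04945·0.00778 ≈ 58.71 ⇒ 59.
Shanghai: row 0.14058–0.17879 (AQI 151–200). (200−151)·(0.16197−0.14058)/(0.17879−0.14058) + 151 = 49·0.02139/0.03821 + 151 ≈ 178.43 → 178.
Los Angeles: 0.04006 ∈ [0.03728, 0.08673] ↔ index [51, 100].
51 + (0.04006−0.03728)·(100−51)/(0.08673−0.03728) = 51 + 0.00278·49/0.04945 ≈ 53.75, so AQI = 54.
Delhi 0.05026: bracket 0.03728–0.08673 → index 51–100; slope 49/0.04945, offset 0.01298.
AQI = 51 + 49/0.04945·0.01298 ≈ 63.86 ⇒ 64.
AQIs: Dhaka=59, Shanghai=178, Los Angeles=54, Delhi=64. Dhaka (59) − Los Angeles (54) = 5.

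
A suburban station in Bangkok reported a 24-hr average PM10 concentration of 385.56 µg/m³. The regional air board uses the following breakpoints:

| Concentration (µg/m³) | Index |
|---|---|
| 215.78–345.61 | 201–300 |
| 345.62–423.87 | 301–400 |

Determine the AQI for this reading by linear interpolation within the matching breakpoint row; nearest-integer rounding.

352

PM10: 385.56 ∈ [345.62, 423.87] ↔ index [301, 400].
301 + (385.56−345.62)·(400−301)/(423.87−345.62) = 301 + 39.94·99/78.25 ≈ 351.53, so AQI = 352.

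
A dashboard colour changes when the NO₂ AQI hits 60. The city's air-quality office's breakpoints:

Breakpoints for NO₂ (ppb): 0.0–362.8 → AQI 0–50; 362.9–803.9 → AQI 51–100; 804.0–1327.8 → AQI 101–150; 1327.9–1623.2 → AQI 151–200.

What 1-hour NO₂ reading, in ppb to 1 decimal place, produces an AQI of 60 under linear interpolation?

AQI 60 lies in the 51–100 band, which corresponds to 362.9–803.9 ppb.
C = 362.9 + (60−51)×(803.9−362.9)/(100−51) = 362.9 + 9×441.0/49 ≈ 443.900 ppb → 443.9 ppb to 1 dp.

443.9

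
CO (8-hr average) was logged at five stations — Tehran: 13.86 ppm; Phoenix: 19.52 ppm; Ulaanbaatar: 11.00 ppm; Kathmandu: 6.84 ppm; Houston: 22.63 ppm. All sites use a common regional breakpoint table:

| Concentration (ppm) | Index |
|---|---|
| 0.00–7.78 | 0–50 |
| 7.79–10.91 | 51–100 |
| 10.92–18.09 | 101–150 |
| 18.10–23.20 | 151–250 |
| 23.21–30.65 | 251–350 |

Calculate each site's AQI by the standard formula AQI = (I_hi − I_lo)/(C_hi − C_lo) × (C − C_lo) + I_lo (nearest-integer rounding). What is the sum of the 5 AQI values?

Tehran: row 10.92–18.09 (AQI 101–150). (150−101)·(13.86−10.92)/(18.09−10.92) + 101 = 49·2.94/7.17 + 101 ≈ 121.09 → 121.
Phoenix: 19.52 ∈ [18.10, 23.20] ↔ index [151, 250].
151 + (19.52−18.10)·(250−151)/(23.20−18.10) = 151 + 1.42·99/5.10 ≈ 178.56, so AQI = 179.
Ulaanbaatar: 11.00 ∈ [10.92, 18.09] ↔ index [101, 150].
101 + (11.00−10.92)·(150−101)/(18.09−10.92) = 101 + 0.08·49/7.17 ≈ 101.55, so AQI = 102.
Kathmandu: 6.84 ∈ [0.00, 7.78] ↔ index [0, 50].
0 + (6.84−0.00)·(50−0)/(7.78−0.00) = 0 + 6.84·50/7.78 ≈ 43.96, so AQI = 44.
Houston 22.63: bracket 18.10–23.20 → index 151–250; slope 99/5.10, offset 4.53.
AQI = 151 + 99/5.10·4.53 ≈ 238.94 ⇒ 239.
AQIs: Tehran=121, Phoenix=179, Ulaanbaatar=102, Kathmandu=44, Houston=239. Sum = 121 + 179 + 102 + 44 + 239 = 685.

685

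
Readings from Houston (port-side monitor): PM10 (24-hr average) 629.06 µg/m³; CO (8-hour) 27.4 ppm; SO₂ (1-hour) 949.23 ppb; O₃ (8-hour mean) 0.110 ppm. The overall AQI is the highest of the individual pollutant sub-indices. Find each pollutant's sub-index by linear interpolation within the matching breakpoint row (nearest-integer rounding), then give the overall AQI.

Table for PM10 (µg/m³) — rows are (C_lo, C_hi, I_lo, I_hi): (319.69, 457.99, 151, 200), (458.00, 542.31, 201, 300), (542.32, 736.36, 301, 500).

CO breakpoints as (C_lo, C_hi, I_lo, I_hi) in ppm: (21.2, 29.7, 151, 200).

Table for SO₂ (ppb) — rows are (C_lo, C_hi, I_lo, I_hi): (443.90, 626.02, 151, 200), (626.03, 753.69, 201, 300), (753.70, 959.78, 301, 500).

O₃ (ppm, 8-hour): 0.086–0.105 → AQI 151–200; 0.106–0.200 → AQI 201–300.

490

PM10 629.06: bracket 542.32–736.36 → index 301–500; slope 199/194.04, offset 86.74.
AQI = 301 + 199/194.04·86.74 ≈ 389.96 ⇒ 390.
CO: row 21.2–29.7 (AQI 151–200). (200−151)·(27.4−21.2)/(29.7−21.2) + 151 = 49·6.2/8.5 + 151 ≈ 186.74 → 187.
SO₂: 949.23 ∈ [753.70, 959.78] ↔ index [301, 500].
301 + (949.23−753.70)·(500−301)/(959.78−753.70) = 301 + 195.53·199/206.08 ≈ 489.81, so AQI = 490.
O₃: 0.110 ∈ [0.106, 0.200] ↔ index [201, 300].
201 + (0.110−0.106)·(300−201)/(0.200−0.106) = 201 + 0.004·99/0.094 ≈ 205.21, so AQI = 205.
Sub-indices: PM10→390, CO→187, SO₂→490, O₃→205. Overall AQI = max = 490; dominant pollutant is SO₂.
AQI 490: Hazardous.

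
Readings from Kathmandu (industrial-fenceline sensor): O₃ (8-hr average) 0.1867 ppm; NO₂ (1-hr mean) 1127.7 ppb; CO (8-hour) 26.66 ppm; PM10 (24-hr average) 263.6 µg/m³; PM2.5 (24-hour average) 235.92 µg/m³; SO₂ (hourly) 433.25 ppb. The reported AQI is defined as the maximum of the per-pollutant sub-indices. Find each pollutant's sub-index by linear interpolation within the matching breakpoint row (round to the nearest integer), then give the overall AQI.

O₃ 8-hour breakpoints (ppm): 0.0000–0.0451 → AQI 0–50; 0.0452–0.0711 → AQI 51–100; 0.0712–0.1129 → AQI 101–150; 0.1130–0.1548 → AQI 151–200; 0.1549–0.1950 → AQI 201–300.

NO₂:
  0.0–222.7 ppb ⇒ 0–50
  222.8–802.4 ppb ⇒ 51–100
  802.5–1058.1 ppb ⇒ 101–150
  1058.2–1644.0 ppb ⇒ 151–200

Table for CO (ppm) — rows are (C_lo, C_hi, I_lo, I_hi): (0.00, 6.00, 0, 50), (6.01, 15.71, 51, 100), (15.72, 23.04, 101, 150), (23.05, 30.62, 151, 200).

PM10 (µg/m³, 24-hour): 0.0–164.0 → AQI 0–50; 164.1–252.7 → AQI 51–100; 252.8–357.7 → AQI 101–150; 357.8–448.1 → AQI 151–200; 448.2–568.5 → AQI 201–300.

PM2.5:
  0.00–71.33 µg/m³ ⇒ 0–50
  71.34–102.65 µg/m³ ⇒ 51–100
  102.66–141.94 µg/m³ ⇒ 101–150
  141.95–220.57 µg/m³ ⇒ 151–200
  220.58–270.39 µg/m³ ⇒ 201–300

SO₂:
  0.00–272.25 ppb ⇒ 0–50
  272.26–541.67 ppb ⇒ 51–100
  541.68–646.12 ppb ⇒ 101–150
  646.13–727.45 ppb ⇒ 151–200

O₃: row 0.1549–0.1950 (AQI 201–300). (300−201)·(0.1867−0.1549)/(0.1950−0.1549) + 201 = 99·0.0318/0.0401 + 201 ≈ 279.51 → 280.
NO₂: 1127.7 ∈ [1058.2, 1644.0] ↔ index [151, 200].
151 + (1127.7−1058.2)·(200−151)/(1644.0−1058.2) = 151 + 69.5·49/585.8 ≈ 156.81, so AQI = 157.
CO: 26.66 ∈ [23.05, 30.62] ↔ index [151, 200].
151 + (26.66−23.05)·(200−151)/(30.62−23.05) = 151 + 3.61·49/7.57 ≈ 174.37, so AQI = 174.
PM10 263.6: bracket 252.8–357.7 → index 101–150; slope 49/104.9, offset 10.8.
AQI = 101 + 49/104.9·10.8 ≈ 106.04 ⇒ 106.
PM2.5: row 220.58–270.39 (AQI 201–300). (300−201)·(235.92−220.58)/(270.39−220.58) + 201 = 99·15.34/49.81 + 201 ≈ 231.49 → 231.
SO₂: 433.25 lies in 272.26–541.67, so I_lo=51, I_hi=100, C_lo=272.26, C_hi=541.67.
(100−51)/(541.67−272.26) × (433.25−272.26) + 51 = 49/269.41 × 160.99 + 51 ≈ 80.28 → 80.
Sub-indices: O₃→280, NO₂→157, CO→174, PM10→106, PM2.5→231, SO₂→80. Overall AQI = max = 280; dominant pollutant is O₃.

280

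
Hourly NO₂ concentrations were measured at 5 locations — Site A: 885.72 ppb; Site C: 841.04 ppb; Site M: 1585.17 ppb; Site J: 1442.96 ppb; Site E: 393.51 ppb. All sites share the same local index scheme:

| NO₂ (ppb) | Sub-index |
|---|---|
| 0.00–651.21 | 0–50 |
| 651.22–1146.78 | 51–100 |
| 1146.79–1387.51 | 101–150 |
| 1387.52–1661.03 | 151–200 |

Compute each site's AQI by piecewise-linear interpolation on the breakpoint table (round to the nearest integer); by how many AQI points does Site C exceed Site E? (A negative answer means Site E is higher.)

40

Site A 885.72: bracket 651.22–1146.78 → index 51–100; slope 49/495.56, offset 234.50.
AQI = 51 + 49/495.56·234.50 ≈ 74.19 ⇒ 74.
Site C 841.04: bracket 651.22–1146.78 → index 51–100; slope 49/495.56, offset 189.82.
AQI = 51 + 49/495.56·189.82 ≈ 69.77 ⇒ 70.
Site M: 1585.17 ∈ [1387.52, 1661.03] ↔ index [151, 200].
151 + (1585.17−1387.52)·(200−151)/(1661.03−1387.52) = 151 + 197.65·49/273.51 ≈ 186.41, so AQI = 186.
Site J 1442.96: bracket 1387.52–1661.03 → index 151–200; slope 49/273.51, offset 55.44.
AQI = 151 + 49/273.51·55.44 ≈ 160.93 ⇒ 161.
Site E 393.51: bracket 0.00–651.21 → index 0–50; slope 50/651.21, offset 393.51.
AQI = 0 + 50/651.21·393.51 ≈ 30.21 ⇒ 30.
AQIs: Site A=74, Site C=70, Site M=186, Site J=161, Site E=30. Site C (70) − Site E (30) = 40.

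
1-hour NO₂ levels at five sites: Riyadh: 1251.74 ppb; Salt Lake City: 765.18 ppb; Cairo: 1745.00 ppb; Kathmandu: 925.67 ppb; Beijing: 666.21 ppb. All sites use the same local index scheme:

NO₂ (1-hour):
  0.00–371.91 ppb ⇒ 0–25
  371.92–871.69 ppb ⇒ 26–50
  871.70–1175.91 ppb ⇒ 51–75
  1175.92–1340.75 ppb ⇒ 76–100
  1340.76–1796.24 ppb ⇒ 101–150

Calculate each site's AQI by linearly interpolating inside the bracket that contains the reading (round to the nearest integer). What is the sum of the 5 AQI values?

371

Riyadh 1251.74: bracket 1175.92–1340.75 → index 76–100; slope 24/164.83, offset 75.82.
AQI = 76 + 24/164.83·75.82 ≈ 87.04 ⇒ 87.
Salt Lake City: 765.18 ∈ [371.92, 871.69] ↔ index [26, 50].
26 + (765.18−371.92)·(50−26)/(871.69−371.92) = 26 + 393.26·24/499.77 ≈ 44.89, so AQI = 45.
Cairo: 1745.00 ∈ [1340.76, 1796.24] ↔ index [101, 150].
101 + (1745.00−1340.76)·(150−101)/(1796.24−1340.76) = 101 + 404.24·49/455.48 ≈ 144.49, so AQI = 144.
Kathmandu: 925.67 ∈ [871.70, 1175.91] ↔ index [51, 75].
51 + (925.67−871.70)·(75−51)/(1175.91−871.70) = 51 + 53.97·24/304.21 ≈ 55.26, so AQI = 55.
Beijing 666.21: bracket 371.92–871.69 → index 26–50; slope 24/499.77, offset 294.29.
AQI = 26 + 24/499.77·294.29 ≈ 40.13 ⇒ 40.
AQIs: Riyadh=87, Salt Lake City=45, Cairo=144, Kathmandu=55, Beijing=40. Sum = 87 + 45 + 144 + 55 + 40 = 371.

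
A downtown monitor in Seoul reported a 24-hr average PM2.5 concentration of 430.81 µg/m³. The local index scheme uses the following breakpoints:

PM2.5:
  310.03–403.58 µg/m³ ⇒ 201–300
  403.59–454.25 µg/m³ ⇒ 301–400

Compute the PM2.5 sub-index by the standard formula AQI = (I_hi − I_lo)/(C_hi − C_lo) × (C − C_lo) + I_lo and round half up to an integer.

354

PM2.5 430.81: bracket 403.59–454.25 → index 301–400; slope 99/50.66, offset 27.22.
AQI = 301 + 99/50.66·27.22 ≈ 354.19 ⇒ 354.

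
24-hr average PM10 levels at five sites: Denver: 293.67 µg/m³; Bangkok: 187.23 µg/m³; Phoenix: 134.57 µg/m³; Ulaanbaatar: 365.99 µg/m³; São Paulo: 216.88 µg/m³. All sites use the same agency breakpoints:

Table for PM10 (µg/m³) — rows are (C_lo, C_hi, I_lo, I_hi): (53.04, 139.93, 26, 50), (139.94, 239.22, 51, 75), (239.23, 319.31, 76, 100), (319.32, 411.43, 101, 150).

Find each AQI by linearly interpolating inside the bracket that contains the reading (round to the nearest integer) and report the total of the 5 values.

Denver 293.67: bracket 239.23–319.31 → index 76–100; slope 24/80.08, offset 54.44.
AQI = 76 + 24/80.08·54.44 ≈ 92.32 ⇒ 92.
Bangkok: 187.23 lies in 139.94–239.22, so I_lo=51, I_hi=75, C_lo=139.94, C_hi=239.22.
(75−51)/(239.22−139.94) × (187.23−139.94) + 51 = 24/99.28 × 47.29 + 51 ≈ 62.43 → 62.
Phoenix: 134.57 ∈ [53.04, 139.93] ↔ index [26, 50].
26 + (134.57−53.04)·(50−26)/(139.93−53.04) = 26 + 81.53·24/86.89 ≈ 48.52, so AQI = 49.
Ulaanbaatar: 365.99 ∈ [319.32, 411.43] ↔ index [101, 150].
101 + (365.99−319.32)·(150−101)/(411.43−319.32) = 101 + 46.67·49/92.11 ≈ 125.83, so AQI = 126.
São Paulo 216.88: bracket 139.94–239.22 → index 51–75; slope 24/99.28, offset 76.94.
AQI = 51 + 24/99.28·76.94 ≈ 69.60 ⇒ 70.
AQIs: Denver=92, Bangkok=62, Phoenix=49, Ulaanbaatar=126, São Paulo=70. Sum = 92 + 62 + 49 + 126 + 70 = 399.

399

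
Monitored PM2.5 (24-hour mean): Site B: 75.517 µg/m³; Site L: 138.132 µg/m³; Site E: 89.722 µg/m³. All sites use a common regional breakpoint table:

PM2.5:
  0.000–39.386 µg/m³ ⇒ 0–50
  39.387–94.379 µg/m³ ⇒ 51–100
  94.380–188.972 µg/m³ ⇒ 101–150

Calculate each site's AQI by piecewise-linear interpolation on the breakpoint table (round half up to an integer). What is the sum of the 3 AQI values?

303

Site B: row 39.387–94.379 (AQI 51–100). (100−51)·(75.517−39.387)/(94.379−39.387) + 51 = 49·36.130/54.992 + 51 ≈ 83.19 → 83.
Site L: row 94.380–188.972 (AQI 101–150). (150−101)·(138.132−94.380)/(188.972−94.380) + 101 = 49·43.752/94.592 + 101 ≈ 123.66 → 124.
Site E: 89.722 lies in 39.387–94.379, so I_lo=51, I_hi=100, C_lo=39.387, C_hi=94.379.
(100−51)/(94.379−39.387) × (89.722−39.387) + 51 = 49/54.992 × 50.335 + 51 ≈ 95.85 → 96.
AQIs: Site B=83, Site L=124, Site E=96. Sum = 83 + 124 + 96 = 303.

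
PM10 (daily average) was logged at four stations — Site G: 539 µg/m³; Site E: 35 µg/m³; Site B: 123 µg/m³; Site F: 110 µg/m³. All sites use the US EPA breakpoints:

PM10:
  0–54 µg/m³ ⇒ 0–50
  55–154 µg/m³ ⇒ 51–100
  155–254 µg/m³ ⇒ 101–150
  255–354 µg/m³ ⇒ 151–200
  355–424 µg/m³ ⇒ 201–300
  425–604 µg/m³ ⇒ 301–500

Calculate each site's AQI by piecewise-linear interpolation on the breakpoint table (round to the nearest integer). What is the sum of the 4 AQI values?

Site G 539: bracket 425–604 → index 301–500; slope 199/179, offset 114.
AQI = 301 + 199/179·114 ≈ 427.74 ⇒ 428.
Site E: 35 lies in 0–54, so I_lo=0, I_hi=50, C_lo=0, C_hi=54.
(50−0)/(54−0) × (35−0) + 0 = 50/54 × 35 + 0 ≈ 32.41 → 32.
Site B: 123 lies in 55–154, so I_lo=51, I_hi=100, C_lo=55, C_hi=154.
(100−51)/(154−55) × (123−55) + 51 = 49/99 × 68 + 51 ≈ 84.66 → 85.
Site F: 110 lies in 55–154, so I_lo=51, I_hi=100, C_lo=55, C_hi=154.
(100−51)/(154−55) × (110−55) + 51 = 49/99 × 55 + 51 ≈ 78.22 → 78.
AQIs: Site G=428, Site E=32, Site B=85, Site F=78. Sum = 428 + 32 + 85 + 78 = 623.

623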